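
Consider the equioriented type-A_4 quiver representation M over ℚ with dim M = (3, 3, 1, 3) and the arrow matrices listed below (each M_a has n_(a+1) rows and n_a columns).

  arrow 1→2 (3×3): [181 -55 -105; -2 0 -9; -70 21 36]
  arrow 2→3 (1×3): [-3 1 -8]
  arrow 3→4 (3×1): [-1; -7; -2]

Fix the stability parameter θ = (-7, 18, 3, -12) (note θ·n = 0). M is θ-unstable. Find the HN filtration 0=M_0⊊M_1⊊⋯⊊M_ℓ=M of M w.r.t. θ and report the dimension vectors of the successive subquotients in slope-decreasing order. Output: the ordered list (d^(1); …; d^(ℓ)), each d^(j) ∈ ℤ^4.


Via rank(M_{q-1}∘⋯∘M_p): M ≅ I[1,2]^2, I[1,4], I[4,4]^2.
μ_θ-semistable layers: μ^(1)=18; μ^(2)=3; μ^(3)=-7; μ^(4)=-12

((0, 2, 0, 0); (0, 1, 1, 1); (3, 0, 0, 0); (0, 0, 0, 2))


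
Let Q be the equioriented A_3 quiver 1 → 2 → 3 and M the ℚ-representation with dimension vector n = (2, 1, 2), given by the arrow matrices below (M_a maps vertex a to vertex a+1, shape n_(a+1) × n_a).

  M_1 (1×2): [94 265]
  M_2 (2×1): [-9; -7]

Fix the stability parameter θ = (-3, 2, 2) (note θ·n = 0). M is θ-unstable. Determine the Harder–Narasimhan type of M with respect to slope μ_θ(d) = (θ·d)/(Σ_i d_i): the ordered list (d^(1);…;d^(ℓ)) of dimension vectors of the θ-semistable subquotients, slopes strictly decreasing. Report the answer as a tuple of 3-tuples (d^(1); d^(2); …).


Interval decomposition of M: I[1,1], I[1,3], I[3,3].
HN type (ℓ=2): μ^(1)=2; μ^(2)=-3

((0, 1, 2); (2, 0, 0))


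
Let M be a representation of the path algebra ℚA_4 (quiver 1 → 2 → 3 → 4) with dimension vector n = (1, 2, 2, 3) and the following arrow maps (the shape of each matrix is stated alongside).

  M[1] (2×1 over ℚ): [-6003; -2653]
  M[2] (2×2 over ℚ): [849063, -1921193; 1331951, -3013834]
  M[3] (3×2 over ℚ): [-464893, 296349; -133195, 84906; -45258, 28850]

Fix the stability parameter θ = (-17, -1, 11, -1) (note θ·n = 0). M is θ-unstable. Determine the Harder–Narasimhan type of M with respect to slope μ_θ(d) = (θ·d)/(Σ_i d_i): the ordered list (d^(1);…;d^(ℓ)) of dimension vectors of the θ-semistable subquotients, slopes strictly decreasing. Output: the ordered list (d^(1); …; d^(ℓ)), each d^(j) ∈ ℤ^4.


Interval decomposition of M: I[1,4], I[2,4], I[4,4].
HN type (ℓ=3): μ^(1)=5; μ^(2)=-1; μ^(3)=-17

((0, 0, 2, 2); (0, 2, 0, 1); (1, 0, 0, 0))


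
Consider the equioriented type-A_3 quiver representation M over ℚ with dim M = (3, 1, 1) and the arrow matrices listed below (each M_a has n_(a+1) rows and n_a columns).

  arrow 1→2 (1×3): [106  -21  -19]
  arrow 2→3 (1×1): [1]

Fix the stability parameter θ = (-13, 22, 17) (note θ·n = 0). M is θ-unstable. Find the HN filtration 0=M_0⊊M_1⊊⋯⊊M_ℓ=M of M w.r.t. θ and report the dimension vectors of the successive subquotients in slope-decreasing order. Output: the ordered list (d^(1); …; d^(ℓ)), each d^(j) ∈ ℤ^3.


Interval decomposition of M: I[1,1]^2, I[1,3].
HN type (ℓ=2): μ^(1)=39/2; μ^(2)=-13

((0, 1, 1); (3, 0, 0))


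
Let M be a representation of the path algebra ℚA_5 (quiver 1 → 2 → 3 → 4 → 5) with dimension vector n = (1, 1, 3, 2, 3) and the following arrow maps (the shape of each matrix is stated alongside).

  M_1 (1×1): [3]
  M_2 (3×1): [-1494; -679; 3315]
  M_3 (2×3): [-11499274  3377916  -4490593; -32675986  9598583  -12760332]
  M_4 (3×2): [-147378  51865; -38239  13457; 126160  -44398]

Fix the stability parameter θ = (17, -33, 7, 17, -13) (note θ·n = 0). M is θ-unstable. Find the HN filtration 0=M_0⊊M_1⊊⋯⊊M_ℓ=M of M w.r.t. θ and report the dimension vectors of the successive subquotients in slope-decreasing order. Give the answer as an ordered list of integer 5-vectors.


Interval decomposition of M: I[1,5], I[3,3], I[3,5], I[5,5].
HN type (ℓ=4): μ^(1)=7; μ^(2)=11/3; μ^(3)=-8; μ^(4)=-13

((0, 0, 1, 0, 0); (0, 0, 2, 2, 2); (1, 1, 0, 0, 0); (0, 0, 0, 0, 1))


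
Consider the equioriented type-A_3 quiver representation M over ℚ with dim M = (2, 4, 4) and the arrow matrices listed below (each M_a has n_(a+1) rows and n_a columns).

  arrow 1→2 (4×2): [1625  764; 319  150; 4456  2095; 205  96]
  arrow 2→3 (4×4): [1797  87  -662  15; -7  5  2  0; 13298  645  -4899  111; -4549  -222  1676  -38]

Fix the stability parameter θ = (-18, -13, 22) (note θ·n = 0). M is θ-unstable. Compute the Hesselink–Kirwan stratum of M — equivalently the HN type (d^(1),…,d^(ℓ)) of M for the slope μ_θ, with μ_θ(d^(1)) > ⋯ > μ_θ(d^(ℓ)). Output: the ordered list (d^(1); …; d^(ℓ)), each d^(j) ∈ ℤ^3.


Barcode: M ≅ I[1,3]^2, I[2,3]^2. HN layers by μ_θ (3 steps, strictly decreasing):
  μ^(1)=22; μ^(2)=-13; μ^(3)=-18

((0, 0, 4); (0, 4, 0); (2, 0, 0))


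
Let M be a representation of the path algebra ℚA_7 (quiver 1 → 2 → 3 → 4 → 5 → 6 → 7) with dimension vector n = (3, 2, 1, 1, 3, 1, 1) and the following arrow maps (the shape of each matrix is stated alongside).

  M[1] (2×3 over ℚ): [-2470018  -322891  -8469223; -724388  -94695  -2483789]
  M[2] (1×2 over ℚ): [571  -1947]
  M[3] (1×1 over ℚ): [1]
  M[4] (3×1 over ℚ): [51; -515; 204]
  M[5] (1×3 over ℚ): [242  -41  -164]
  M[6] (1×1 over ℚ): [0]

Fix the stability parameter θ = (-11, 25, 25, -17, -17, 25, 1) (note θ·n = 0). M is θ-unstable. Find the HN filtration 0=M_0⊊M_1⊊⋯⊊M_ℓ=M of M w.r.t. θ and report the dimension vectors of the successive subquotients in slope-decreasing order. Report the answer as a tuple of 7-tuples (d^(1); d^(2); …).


Barcode: M ≅ I[1,1], I[1,2], I[1,6], I[5,5]^2, I[7,7]. HN layers by μ_θ (5 steps, strictly decreasing):
  μ^(1)=25; μ^(2)=4; μ^(3)=1; μ^(4)=-11; μ^(5)=-17

((0, 1, 0, 0, 0, 1, 0); (0, 1, 1, 1, 1, 0, 0); (0, 0, 0, 0, 0, 0, 1); (3, 0, 0, 0, 0, 0, 0); (0, 0, 0, 0, 2, 0, 0))


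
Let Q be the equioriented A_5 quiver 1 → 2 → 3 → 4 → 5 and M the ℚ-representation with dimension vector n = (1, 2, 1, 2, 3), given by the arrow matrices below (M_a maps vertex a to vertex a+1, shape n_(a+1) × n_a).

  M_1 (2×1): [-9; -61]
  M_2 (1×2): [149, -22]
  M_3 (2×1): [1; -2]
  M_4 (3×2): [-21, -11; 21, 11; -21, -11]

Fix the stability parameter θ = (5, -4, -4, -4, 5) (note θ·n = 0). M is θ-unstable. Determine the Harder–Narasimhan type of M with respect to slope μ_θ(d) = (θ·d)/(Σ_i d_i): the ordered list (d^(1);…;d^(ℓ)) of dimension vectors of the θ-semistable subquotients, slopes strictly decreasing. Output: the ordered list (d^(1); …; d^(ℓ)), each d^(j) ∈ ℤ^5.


Interval decomposition of M: I[1,5], I[2,2], I[4,4], I[5,5]^2.
HN type (ℓ=3): μ^(1)=5; μ^(2)=-7/4; μ^(3)=-4

((0, 0, 0, 0, 3); (1, 1, 1, 1, 0); (0, 1, 0, 1, 0))


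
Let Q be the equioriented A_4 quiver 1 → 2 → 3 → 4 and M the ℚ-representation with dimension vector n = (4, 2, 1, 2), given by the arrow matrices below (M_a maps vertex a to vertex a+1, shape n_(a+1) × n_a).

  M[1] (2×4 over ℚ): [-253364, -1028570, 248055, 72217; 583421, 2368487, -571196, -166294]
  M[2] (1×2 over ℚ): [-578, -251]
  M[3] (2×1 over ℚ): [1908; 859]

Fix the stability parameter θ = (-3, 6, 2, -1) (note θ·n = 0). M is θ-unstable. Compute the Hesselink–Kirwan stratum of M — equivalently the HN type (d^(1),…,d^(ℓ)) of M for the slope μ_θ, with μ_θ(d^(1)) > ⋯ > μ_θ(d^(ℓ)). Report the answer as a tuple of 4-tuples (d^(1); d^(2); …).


Via rank(M_{q-1}∘⋯∘M_p): M ≅ I[1,1]^2, I[1,2], I[1,4], I[4,4].
μ_θ-semistable layers: μ^(1)=6; μ^(2)=7/3; μ^(3)=-1; μ^(4)=-3

((0, 1, 0, 0); (0, 1, 1, 1); (0, 0, 0, 1); (4, 0, 0, 0))


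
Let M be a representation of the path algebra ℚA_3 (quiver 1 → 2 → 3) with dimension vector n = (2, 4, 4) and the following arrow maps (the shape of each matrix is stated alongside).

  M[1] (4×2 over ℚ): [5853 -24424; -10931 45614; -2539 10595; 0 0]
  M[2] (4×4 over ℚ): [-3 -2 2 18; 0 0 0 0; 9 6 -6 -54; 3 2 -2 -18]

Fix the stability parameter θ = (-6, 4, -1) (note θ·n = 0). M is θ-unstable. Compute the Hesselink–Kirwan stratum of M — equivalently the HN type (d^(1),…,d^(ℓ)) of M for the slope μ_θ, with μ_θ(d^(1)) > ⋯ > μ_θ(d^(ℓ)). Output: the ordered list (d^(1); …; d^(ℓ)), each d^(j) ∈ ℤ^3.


Interval decomposition of M: I[1,2], I[1,3], I[2,2]^2, I[3,3]^3.
HN type (ℓ=4): μ^(1)=4; μ^(2)=3/2; μ^(3)=-1; μ^(4)=-6

((0, 3, 0); (0, 1, 1); (0, 0, 3); (2, 0, 0))


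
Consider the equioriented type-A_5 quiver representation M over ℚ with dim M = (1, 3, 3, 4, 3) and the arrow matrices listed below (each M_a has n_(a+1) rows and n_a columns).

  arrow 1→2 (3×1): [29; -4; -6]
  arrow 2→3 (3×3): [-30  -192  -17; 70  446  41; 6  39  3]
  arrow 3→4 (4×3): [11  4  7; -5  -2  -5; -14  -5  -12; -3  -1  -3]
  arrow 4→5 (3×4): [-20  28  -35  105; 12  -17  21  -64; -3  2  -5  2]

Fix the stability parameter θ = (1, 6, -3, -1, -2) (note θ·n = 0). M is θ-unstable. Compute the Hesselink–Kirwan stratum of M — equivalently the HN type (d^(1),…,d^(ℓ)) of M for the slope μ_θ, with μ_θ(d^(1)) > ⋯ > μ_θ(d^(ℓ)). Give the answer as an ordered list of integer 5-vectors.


Interval decomposition of M: I[1,2], I[2,5]^2, I[3,5], I[4,4].
HN type (ℓ=6): μ^(1)=6; μ^(2)=1; μ^(3)=0; μ^(4)=-1; μ^(5)=-3/2; μ^(6)=-3

((0, 1, 0, 0, 0); (1, 0, 0, 0, 0); (0, 2, 2, 2, 2); (0, 0, 0, 1, 0); (0, 0, 0, 1, 1); (0, 0, 1, 0, 0))


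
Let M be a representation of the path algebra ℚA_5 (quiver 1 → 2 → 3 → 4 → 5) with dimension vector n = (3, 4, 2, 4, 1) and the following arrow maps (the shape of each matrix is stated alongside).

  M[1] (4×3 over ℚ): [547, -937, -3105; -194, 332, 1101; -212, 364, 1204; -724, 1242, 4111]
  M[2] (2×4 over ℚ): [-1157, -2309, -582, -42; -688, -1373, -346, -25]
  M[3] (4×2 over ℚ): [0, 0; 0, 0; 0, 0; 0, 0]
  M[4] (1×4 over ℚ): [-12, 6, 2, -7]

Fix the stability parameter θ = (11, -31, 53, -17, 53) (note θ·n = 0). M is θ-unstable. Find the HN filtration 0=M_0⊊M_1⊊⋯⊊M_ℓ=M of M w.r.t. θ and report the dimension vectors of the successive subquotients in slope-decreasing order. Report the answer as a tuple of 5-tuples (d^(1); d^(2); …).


Via rank(M_{q-1}∘⋯∘M_p): M ≅ I[1,1], I[1,3]^2, I[2,2]^2, I[4,4]^3, I[4,5].
μ_θ-semistable layers: μ^(1)=53; μ^(2)=11; μ^(3)=-10; μ^(4)=-17; μ^(5)=-31

((0, 0, 2, 0, 1); (1, 0, 0, 0, 0); (2, 2, 0, 0, 0); (0, 0, 0, 4, 0); (0, 2, 0, 0, 0))


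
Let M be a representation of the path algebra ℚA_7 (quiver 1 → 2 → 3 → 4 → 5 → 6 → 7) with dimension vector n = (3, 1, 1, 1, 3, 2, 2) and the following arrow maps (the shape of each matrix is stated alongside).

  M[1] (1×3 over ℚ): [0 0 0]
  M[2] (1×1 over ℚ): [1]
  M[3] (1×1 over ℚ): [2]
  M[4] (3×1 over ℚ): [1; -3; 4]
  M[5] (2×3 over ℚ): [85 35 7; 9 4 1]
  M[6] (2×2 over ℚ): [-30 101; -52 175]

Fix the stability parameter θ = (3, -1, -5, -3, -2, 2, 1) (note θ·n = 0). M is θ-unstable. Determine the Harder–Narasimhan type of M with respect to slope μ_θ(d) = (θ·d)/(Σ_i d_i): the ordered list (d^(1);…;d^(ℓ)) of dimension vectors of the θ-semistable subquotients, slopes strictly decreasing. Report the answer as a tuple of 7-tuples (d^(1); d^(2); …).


Via rank(M_{q-1}∘⋯∘M_p): M ≅ I[1,1]^3, I[2,7], I[5,5], I[5,7].
μ_θ-semistable layers: μ^(1)=3; μ^(2)=3/2; μ^(3)=-2; μ^(4)=-3

((3, 0, 0, 0, 0, 0, 0); (0, 0, 0, 0, 0, 2, 2); (0, 0, 0, 0, 3, 0, 0); (0, 1, 1, 1, 0, 0, 0))


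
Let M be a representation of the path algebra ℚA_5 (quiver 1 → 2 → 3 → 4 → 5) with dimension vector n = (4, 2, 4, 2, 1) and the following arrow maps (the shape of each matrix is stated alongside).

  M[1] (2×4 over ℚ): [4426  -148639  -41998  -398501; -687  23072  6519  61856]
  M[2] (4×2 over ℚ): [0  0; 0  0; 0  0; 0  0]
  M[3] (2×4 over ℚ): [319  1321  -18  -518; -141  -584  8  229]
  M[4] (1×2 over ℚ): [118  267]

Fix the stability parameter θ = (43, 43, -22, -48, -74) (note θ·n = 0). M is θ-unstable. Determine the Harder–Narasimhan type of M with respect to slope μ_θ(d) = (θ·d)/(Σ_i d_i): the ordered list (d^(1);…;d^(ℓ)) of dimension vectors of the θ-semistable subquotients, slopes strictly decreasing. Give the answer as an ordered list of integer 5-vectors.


Barcode: M ≅ I[1,1]^2, I[1,2]^2, I[3,3]^2, I[3,4], I[3,5]. HN layers by μ_θ (4 steps, strictly decreasing):
  μ^(1)=43; μ^(2)=-22; μ^(3)=-35; μ^(4)=-48

((4, 2, 0, 0, 0); (0, 0, 2, 0, 0); (0, 0, 1, 1, 0); (0, 0, 1, 1, 1))


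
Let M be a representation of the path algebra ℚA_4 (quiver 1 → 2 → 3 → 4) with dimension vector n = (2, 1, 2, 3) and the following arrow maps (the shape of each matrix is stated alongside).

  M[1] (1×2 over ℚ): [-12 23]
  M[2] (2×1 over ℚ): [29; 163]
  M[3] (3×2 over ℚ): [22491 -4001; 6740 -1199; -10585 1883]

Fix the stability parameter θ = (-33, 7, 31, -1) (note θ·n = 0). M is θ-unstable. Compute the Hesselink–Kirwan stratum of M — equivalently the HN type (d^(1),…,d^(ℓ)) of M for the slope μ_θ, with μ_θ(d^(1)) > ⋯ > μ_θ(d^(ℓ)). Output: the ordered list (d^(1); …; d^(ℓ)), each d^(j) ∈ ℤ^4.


Barcode: M ≅ I[1,1], I[1,4], I[3,4], I[4,4]. HN layers by μ_θ (4 steps, strictly decreasing):
  μ^(1)=15; μ^(2)=7; μ^(3)=-1; μ^(4)=-33

((0, 0, 2, 2); (0, 1, 0, 0); (0, 0, 0, 1); (2, 0, 0, 0))


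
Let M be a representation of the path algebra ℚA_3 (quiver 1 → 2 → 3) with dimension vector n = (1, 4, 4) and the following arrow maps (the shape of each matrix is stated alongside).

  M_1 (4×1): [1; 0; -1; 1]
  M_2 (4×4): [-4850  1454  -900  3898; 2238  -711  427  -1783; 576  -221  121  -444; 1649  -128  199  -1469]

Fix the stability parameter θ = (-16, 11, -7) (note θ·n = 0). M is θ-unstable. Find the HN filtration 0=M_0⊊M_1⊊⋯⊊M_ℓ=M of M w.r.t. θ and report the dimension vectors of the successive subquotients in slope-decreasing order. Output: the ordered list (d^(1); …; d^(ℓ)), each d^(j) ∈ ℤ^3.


Barcode: M ≅ I[1,3], I[2,2], I[2,3]^2, I[3,3]. HN layers by μ_θ (4 steps, strictly decreasing):
  μ^(1)=11; μ^(2)=2; μ^(3)=-7; μ^(4)=-16

((0, 1, 0); (0, 3, 3); (0, 0, 1); (1, 0, 0))


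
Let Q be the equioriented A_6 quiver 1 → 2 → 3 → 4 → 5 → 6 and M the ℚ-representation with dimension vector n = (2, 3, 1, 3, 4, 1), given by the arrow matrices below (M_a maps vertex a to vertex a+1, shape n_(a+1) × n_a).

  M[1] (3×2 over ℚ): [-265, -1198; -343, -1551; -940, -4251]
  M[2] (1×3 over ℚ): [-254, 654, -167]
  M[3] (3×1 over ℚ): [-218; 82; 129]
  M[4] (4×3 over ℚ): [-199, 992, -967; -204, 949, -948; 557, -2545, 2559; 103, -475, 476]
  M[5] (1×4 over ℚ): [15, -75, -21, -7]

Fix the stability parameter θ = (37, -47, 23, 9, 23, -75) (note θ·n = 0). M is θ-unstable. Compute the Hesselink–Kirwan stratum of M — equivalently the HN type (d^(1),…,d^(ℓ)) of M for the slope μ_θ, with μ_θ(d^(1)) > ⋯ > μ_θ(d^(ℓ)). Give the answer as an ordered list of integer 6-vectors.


Barcode: M ≅ I[1,2], I[1,5], I[2,2], I[4,5], I[4,6], I[5,5]. HN layers by μ_θ (6 steps, strictly decreasing):
  μ^(1)=23; μ^(2)=16; μ^(3)=9; μ^(4)=-5; μ^(5)=-43/3; μ^(6)=-47

((0, 0, 0, 0, 3, 0); (0, 0, 1, 1, 0, 0); (0, 0, 0, 1, 0, 0); (2, 2, 0, 0, 0, 0); (0, 0, 0, 1, 1, 1); (0, 1, 0, 0, 0, 0))


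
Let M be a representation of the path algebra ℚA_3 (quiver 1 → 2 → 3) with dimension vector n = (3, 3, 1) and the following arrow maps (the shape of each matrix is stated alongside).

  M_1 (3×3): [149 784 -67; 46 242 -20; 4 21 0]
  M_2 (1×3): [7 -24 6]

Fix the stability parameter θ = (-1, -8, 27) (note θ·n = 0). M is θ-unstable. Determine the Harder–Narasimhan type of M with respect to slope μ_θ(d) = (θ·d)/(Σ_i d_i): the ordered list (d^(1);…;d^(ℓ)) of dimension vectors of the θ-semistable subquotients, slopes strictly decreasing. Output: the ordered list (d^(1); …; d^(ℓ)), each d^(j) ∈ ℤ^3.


Via rank(M_{q-1}∘⋯∘M_p): M ≅ I[1,2]^2, I[1,3].
μ_θ-semistable layers: μ^(1)=27; μ^(2)=-9/2

((0, 0, 1); (3, 3, 0))


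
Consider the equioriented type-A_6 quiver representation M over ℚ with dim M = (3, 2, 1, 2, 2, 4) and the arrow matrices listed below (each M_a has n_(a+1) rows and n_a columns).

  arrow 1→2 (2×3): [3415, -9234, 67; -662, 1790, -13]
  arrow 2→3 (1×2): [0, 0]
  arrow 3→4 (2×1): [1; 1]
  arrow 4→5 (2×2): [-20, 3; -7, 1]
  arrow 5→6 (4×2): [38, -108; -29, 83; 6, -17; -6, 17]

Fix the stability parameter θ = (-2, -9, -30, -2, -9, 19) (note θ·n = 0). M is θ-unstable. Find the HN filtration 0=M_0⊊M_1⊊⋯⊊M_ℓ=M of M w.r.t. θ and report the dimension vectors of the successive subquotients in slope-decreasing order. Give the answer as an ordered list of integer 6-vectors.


Barcode: M ≅ I[1,1], I[1,2]^2, I[3,6], I[4,6], I[6,6]^2. HN layers by μ_θ (4 steps, strictly decreasing):
  μ^(1)=19; μ^(2)=-2; μ^(3)=-11/2; μ^(4)=-30

((0, 0, 0, 0, 0, 4); (1, 0, 0, 0, 0, 0); (2, 2, 0, 2, 2, 0); (0, 0, 1, 0, 0, 0))


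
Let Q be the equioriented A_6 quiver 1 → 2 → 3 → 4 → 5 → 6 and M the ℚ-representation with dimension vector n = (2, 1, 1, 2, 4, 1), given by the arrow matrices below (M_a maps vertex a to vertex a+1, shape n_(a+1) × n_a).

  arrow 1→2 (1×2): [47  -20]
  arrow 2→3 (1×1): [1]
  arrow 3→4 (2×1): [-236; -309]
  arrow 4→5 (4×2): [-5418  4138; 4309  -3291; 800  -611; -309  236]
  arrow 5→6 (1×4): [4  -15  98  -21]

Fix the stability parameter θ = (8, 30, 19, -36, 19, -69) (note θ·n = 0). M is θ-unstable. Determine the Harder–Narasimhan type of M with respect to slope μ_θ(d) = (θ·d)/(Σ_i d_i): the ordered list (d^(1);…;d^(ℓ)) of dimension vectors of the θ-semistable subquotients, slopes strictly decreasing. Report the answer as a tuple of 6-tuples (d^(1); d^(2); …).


Via rank(M_{q-1}∘⋯∘M_p): M ≅ I[1,1], I[1,6], I[4,5], I[5,5]^2.
μ_θ-semistable layers: μ^(1)=19; μ^(2)=8; μ^(3)=-29/6; μ^(4)=-36

((0, 0, 0, 0, 3, 0); (1, 0, 0, 0, 0, 0); (1, 1, 1, 1, 1, 1); (0, 0, 0, 1, 0, 0))


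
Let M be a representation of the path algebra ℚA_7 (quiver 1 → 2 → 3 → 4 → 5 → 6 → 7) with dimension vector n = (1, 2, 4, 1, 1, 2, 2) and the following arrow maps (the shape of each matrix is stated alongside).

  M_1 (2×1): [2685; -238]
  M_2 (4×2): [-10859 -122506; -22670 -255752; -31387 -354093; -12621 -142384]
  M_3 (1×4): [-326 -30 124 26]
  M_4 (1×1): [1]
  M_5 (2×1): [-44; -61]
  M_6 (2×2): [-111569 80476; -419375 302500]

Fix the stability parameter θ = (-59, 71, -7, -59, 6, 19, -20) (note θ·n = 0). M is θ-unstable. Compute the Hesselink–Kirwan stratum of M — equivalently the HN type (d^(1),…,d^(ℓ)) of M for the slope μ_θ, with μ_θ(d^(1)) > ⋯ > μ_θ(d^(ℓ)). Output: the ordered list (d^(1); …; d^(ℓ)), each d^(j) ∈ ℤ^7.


Via rank(M_{q-1}∘⋯∘M_p): M ≅ I[1,3], I[2,3], I[3,3], I[3,6], I[6,7], I[7,7].
μ_θ-semistable layers: μ^(1)=32; μ^(2)=19; μ^(3)=6; μ^(4)=-1/2; μ^(5)=-7; μ^(6)=-20; μ^(7)=-33; μ^(8)=-59

((0, 2, 2, 0, 0, 0, 0); (0, 0, 0, 0, 0, 1, 0); (0, 0, 0, 0, 1, 0, 0); (0, 0, 0, 0, 0, 1, 1); (0, 0, 1, 0, 0, 0, 0); (0, 0, 0, 0, 0, 0, 1); (0, 0, 1, 1, 0, 0, 0); (1, 0, 0, 0, 0, 0, 0))


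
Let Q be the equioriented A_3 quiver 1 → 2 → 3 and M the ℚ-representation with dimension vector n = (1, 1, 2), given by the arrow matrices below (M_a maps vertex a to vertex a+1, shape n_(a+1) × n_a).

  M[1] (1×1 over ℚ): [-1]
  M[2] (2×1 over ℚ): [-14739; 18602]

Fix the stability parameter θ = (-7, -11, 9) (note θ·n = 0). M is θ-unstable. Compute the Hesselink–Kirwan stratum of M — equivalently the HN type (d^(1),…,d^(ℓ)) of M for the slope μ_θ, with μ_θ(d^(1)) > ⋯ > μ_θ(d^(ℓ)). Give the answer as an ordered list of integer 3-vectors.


Interval decomposition of M: I[1,3], I[3,3].
HN type (ℓ=2): μ^(1)=9; μ^(2)=-9

((0, 0, 2); (1, 1, 0))


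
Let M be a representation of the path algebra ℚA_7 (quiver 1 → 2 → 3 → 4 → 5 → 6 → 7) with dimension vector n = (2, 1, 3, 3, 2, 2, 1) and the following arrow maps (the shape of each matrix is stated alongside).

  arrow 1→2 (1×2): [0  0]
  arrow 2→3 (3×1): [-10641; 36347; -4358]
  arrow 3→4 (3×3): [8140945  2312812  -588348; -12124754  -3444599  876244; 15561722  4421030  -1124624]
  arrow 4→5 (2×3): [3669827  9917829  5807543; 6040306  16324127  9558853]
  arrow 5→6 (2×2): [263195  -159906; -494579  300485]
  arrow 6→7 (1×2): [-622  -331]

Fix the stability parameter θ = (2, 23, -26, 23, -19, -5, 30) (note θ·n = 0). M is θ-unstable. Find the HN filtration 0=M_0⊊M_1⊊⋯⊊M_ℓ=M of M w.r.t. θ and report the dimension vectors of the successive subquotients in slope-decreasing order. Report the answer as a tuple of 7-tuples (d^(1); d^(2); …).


Barcode: M ≅ I[1,1]^2, I[2,7], I[3,3], I[3,6], I[4,4]. HN layers by μ_θ (6 steps, strictly decreasing):
  μ^(1)=30; μ^(2)=23; μ^(3)=2; μ^(4)=-1/3; μ^(5)=-3/2; μ^(6)=-26

((0, 0, 0, 0, 0, 0, 1); (0, 0, 0, 1, 0, 0, 0); (2, 0, 0, 0, 0, 0, 0); (0, 0, 0, 2, 2, 2, 0); (0, 1, 1, 0, 0, 0, 0); (0, 0, 2, 0, 0, 0, 0))


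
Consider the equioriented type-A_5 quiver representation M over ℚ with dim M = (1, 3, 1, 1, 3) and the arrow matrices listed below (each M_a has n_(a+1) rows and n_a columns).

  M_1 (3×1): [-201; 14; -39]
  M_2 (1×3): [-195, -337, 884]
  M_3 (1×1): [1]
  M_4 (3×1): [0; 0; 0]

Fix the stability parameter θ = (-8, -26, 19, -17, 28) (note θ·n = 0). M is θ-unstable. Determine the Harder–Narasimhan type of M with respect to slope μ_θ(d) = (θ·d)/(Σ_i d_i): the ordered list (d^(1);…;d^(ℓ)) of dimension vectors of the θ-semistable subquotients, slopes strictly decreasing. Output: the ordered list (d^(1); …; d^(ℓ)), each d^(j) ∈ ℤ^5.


Barcode: M ≅ I[1,4], I[2,2]^2, I[5,5]^3. HN layers by μ_θ (4 steps, strictly decreasing):
  μ^(1)=28; μ^(2)=1; μ^(3)=-17; μ^(4)=-26

((0, 0, 0, 0, 3); (0, 0, 1, 1, 0); (1, 1, 0, 0, 0); (0, 2, 0, 0, 0))


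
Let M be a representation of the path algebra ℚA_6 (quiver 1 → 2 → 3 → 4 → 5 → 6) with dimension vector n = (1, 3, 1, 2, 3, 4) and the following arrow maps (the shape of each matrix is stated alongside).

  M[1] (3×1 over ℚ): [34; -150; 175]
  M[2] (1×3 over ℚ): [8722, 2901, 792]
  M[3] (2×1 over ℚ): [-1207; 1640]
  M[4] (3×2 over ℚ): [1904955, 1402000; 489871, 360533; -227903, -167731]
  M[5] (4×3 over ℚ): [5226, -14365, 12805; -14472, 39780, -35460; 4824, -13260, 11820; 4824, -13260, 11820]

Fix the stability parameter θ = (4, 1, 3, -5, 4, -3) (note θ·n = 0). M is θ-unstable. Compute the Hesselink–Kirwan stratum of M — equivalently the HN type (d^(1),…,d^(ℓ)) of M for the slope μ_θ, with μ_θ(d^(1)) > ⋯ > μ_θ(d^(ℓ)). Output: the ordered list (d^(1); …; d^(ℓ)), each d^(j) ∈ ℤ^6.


Via rank(M_{q-1}∘⋯∘M_p): M ≅ I[1,5], I[2,2]^2, I[4,5], I[5,6], I[6,6]^3.
μ_θ-semistable layers: μ^(1)=4; μ^(2)=1; μ^(3)=3/4; μ^(4)=1/2; μ^(5)=-3; μ^(6)=-5

((0, 0, 0, 0, 2, 0); (0, 2, 0, 0, 0, 0); (1, 1, 1, 1, 0, 0); (0, 0, 0, 0, 1, 1); (0, 0, 0, 0, 0, 3); (0, 0, 0, 1, 0, 0))


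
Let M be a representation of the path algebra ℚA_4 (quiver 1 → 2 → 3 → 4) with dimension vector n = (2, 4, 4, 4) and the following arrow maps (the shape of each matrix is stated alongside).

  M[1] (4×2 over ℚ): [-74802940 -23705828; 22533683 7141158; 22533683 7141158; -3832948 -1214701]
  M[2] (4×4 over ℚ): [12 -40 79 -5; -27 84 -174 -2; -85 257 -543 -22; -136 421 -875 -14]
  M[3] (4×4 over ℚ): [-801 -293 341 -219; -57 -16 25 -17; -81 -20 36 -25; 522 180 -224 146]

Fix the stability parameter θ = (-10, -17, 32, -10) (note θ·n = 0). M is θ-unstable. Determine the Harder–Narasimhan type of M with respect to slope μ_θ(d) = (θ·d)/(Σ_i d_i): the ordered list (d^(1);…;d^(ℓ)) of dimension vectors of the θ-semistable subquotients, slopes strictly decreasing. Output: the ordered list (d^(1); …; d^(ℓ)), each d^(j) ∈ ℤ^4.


Via rank(M_{q-1}∘⋯∘M_p): M ≅ I[1,2], I[1,4], I[2,4]^2, I[3,3], I[4,4].
μ_θ-semistable layers: μ^(1)=32; μ^(2)=11; μ^(3)=-10; μ^(4)=-27/2; μ^(5)=-17

((0, 0, 1, 0); (0, 0, 3, 3); (0, 0, 0, 1); (2, 2, 0, 0); (0, 2, 0, 0))


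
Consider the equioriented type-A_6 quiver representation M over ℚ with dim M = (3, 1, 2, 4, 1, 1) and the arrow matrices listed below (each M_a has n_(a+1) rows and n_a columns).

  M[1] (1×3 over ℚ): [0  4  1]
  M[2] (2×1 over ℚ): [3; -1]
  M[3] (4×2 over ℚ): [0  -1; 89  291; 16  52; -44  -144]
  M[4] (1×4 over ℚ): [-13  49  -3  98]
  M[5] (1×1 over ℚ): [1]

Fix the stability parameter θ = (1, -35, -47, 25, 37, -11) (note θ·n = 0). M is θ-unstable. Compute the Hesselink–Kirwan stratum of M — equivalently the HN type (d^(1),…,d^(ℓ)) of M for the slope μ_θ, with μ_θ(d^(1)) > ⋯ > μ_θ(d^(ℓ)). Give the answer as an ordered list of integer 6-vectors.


Via rank(M_{q-1}∘⋯∘M_p): M ≅ I[1,1]^2, I[1,6], I[3,4], I[4,4]^2.
μ_θ-semistable layers: μ^(1)=25; μ^(2)=17; μ^(3)=1; μ^(4)=-27; μ^(5)=-47

((0, 0, 0, 3, 0, 0); (0, 0, 0, 1, 1, 1); (2, 0, 0, 0, 0, 0); (1, 1, 1, 0, 0, 0); (0, 0, 1, 0, 0, 0))


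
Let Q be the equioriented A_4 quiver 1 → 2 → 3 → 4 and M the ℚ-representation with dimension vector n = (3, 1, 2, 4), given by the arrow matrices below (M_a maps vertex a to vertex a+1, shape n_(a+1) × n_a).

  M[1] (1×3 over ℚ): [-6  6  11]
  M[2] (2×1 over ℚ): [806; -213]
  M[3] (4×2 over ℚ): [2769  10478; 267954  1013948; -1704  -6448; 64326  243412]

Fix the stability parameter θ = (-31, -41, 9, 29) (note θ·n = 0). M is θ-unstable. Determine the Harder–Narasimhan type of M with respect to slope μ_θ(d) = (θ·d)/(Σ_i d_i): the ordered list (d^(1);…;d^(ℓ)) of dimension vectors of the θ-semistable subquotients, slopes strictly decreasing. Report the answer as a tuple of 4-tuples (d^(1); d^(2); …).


Interval decomposition of M: I[1,1]^2, I[1,3], I[3,4], I[4,4]^3.
HN type (ℓ=4): μ^(1)=29; μ^(2)=9; μ^(3)=-31; μ^(4)=-36

((0, 0, 0, 4); (0, 0, 2, 0); (2, 0, 0, 0); (1, 1, 0, 0))


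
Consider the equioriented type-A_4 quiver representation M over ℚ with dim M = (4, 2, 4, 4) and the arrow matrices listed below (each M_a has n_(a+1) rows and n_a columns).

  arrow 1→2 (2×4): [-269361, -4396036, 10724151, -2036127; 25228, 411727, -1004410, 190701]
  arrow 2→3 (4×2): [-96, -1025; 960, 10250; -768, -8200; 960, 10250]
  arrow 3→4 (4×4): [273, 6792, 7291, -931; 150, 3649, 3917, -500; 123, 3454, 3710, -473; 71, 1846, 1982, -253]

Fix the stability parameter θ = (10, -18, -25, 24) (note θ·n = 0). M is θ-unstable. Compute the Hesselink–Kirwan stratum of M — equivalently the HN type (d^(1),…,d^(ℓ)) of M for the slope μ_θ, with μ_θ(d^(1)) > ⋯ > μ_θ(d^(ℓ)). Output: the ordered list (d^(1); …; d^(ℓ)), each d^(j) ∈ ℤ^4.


Interval decomposition of M: I[1,1]^2, I[1,2], I[1,4], I[3,3], I[3,4]^2, I[4,4].
HN type (ℓ=5): μ^(1)=24; μ^(2)=10; μ^(3)=-4; μ^(4)=-11; μ^(5)=-25

((0, 0, 0, 4); (2, 0, 0, 0); (1, 1, 0, 0); (1, 1, 1, 0); (0, 0, 3, 0))


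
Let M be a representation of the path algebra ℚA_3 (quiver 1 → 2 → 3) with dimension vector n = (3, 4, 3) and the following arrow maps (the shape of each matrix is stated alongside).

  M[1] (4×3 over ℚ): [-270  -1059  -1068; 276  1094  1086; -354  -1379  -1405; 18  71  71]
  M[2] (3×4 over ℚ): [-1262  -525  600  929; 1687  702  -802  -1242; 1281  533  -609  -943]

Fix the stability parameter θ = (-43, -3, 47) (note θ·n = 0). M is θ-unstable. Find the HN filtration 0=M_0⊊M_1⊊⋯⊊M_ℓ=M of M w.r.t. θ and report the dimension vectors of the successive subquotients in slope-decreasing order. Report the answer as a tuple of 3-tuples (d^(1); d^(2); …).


Interval decomposition of M: I[1,1], I[1,3]^2, I[2,2], I[2,3].
HN type (ℓ=3): μ^(1)=47; μ^(2)=-3; μ^(3)=-43

((0, 0, 3); (0, 4, 0); (3, 0, 0))


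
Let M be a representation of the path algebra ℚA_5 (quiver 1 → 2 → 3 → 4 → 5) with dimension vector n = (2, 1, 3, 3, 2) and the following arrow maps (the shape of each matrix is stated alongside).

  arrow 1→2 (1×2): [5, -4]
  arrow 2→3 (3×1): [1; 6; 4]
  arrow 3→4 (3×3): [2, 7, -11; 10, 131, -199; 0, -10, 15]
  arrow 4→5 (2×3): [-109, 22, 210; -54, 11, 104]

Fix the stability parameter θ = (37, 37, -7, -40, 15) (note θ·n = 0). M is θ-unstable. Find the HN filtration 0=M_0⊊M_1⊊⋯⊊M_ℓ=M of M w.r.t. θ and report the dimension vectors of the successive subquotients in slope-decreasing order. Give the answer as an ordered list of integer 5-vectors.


Interval decomposition of M: I[1,1], I[1,3], I[3,5]^2, I[4,4].
HN type (ℓ=5): μ^(1)=37; μ^(2)=67/3; μ^(3)=15; μ^(4)=-47/2; μ^(5)=-40

((1, 0, 0, 0, 0); (1, 1, 1, 0, 0); (0, 0, 0, 0, 2); (0, 0, 2, 2, 0); (0, 0, 0, 1, 0))


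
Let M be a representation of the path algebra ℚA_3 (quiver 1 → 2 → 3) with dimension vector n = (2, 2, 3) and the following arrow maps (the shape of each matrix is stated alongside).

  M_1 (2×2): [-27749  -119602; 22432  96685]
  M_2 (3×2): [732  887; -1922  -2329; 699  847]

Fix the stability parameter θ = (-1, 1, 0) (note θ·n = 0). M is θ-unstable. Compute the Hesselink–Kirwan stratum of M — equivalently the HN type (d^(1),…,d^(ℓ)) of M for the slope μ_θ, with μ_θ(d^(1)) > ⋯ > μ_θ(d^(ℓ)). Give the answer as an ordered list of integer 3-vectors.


Interval decomposition of M: I[1,3]^2, I[3,3].
HN type (ℓ=3): μ^(1)=1/2; μ^(2)=0; μ^(3)=-1

((0, 2, 2); (0, 0, 1); (2, 0, 0))


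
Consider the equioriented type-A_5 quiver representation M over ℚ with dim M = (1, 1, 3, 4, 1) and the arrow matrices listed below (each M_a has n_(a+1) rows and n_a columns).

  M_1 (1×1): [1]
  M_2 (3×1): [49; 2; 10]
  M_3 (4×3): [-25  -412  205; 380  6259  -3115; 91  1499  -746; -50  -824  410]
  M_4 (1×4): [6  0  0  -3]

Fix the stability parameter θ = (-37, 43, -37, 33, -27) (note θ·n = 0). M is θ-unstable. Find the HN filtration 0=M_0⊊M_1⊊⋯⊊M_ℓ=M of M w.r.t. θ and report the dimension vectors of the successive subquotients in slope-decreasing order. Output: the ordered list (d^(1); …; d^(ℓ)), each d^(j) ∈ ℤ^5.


Barcode: M ≅ I[1,4], I[3,3], I[3,4], I[4,4], I[4,5]. HN layers by μ_θ (3 steps, strictly decreasing):
  μ^(1)=33; μ^(2)=3; μ^(3)=-37

((0, 0, 0, 3, 0); (0, 1, 1, 1, 1); (1, 0, 2, 0, 0))


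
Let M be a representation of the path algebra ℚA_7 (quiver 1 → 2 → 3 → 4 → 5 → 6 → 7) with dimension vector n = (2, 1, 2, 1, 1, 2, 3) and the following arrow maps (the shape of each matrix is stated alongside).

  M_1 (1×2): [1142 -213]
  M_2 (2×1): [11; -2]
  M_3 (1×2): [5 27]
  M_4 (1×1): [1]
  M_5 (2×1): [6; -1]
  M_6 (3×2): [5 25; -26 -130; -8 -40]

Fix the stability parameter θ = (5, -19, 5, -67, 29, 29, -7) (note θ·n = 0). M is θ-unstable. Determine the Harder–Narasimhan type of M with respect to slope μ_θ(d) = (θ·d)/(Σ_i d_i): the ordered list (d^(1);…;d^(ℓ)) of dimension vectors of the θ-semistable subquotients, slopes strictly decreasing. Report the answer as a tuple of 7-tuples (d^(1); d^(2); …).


Interval decomposition of M: I[1,1], I[1,7], I[3,3], I[6,6], I[7,7]^2.
HN type (ℓ=5): μ^(1)=29; μ^(2)=17; μ^(3)=5; μ^(4)=-7; μ^(5)=-19

((0, 0, 0, 0, 0, 1, 0); (0, 0, 0, 0, 1, 1, 1); (1, 0, 1, 0, 0, 0, 0); (0, 0, 0, 0, 0, 0, 2); (1, 1, 1, 1, 0, 0, 0))


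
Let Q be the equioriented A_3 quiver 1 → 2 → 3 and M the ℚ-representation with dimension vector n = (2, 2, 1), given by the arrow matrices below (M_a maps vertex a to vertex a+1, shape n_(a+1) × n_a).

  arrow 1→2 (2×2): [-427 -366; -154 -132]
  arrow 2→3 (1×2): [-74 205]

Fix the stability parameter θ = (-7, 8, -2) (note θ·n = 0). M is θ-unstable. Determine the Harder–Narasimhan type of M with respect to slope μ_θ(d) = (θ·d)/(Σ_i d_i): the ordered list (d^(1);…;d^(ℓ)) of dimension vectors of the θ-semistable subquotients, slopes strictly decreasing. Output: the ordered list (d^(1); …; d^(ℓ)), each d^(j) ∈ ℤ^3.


Via rank(M_{q-1}∘⋯∘M_p): M ≅ I[1,1], I[1,3], I[2,2].
μ_θ-semistable layers: μ^(1)=8; μ^(2)=3; μ^(3)=-7

((0, 1, 0); (0, 1, 1); (2, 0, 0))


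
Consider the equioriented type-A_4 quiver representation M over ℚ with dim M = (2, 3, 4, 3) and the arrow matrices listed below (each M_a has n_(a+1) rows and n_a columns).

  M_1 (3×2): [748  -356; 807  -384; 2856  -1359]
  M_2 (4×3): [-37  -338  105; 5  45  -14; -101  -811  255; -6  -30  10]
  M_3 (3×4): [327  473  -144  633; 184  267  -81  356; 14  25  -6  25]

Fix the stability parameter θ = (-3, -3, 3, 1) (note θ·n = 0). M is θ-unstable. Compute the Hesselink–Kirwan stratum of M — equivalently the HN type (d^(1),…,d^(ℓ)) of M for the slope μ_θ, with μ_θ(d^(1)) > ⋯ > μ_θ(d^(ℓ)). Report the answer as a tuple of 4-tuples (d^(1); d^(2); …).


Via rank(M_{q-1}∘⋯∘M_p): M ≅ I[1,4]^2, I[2,4], I[3,3].
μ_θ-semistable layers: μ^(1)=3; μ^(2)=2; μ^(3)=-3

((0, 0, 1, 0); (0, 0, 3, 3); (2, 3, 0, 0))


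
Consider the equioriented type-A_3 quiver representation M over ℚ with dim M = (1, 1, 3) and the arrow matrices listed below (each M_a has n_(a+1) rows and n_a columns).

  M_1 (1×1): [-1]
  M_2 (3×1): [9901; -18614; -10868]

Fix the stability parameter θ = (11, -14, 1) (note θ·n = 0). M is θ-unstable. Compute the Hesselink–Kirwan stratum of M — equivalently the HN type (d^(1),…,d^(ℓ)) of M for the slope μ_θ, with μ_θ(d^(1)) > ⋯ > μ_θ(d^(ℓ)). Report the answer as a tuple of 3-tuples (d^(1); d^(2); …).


Via rank(M_{q-1}∘⋯∘M_p): M ≅ I[1,3], I[3,3]^2.
μ_θ-semistable layers: μ^(1)=1; μ^(2)=-3/2

((0, 0, 3); (1, 1, 0))


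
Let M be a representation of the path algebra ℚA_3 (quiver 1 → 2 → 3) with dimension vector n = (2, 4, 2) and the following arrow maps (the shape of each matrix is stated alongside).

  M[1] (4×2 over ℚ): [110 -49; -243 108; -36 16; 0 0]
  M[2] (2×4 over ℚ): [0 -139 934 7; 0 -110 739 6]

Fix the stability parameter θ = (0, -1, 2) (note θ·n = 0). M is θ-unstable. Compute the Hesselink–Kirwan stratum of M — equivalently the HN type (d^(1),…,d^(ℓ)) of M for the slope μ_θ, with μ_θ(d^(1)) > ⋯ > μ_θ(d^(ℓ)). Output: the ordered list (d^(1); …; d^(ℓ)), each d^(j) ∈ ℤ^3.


Barcode: M ≅ I[1,2], I[1,3], I[2,2], I[2,3]. HN layers by μ_θ (3 steps, strictly decreasing):
  μ^(1)=2; μ^(2)=-1/2; μ^(3)=-1

((0, 0, 2); (2, 2, 0); (0, 2, 0))


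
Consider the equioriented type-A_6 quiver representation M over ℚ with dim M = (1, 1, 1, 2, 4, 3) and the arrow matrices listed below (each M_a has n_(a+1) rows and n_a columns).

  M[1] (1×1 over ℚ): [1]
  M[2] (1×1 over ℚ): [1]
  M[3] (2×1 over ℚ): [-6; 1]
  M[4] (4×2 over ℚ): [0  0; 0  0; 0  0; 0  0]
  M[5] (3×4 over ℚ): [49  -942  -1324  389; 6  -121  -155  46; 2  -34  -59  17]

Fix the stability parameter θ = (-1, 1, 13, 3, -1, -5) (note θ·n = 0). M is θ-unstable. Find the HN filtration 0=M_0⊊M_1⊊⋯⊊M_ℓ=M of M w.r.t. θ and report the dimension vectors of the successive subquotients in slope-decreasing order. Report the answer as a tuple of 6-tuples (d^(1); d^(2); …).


Via rank(M_{q-1}∘⋯∘M_p): M ≅ I[1,4], I[4,4], I[5,5], I[5,6]^3.
μ_θ-semistable layers: μ^(1)=8; μ^(2)=3; μ^(3)=1; μ^(4)=-1; μ^(5)=-3

((0, 0, 1, 1, 0, 0); (0, 0, 0, 1, 0, 0); (0, 1, 0, 0, 0, 0); (1, 0, 0, 0, 1, 0); (0, 0, 0, 0, 3, 3))


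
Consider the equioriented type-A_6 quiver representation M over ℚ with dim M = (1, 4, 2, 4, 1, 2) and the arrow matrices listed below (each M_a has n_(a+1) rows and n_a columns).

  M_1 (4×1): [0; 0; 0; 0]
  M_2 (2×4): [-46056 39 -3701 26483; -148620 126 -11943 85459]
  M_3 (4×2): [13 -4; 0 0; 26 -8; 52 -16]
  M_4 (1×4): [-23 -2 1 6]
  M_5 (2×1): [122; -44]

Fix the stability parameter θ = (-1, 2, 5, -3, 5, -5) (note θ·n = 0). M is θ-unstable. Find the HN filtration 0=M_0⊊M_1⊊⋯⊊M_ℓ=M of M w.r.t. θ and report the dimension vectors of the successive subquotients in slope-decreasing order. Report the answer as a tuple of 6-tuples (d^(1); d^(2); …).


Barcode: M ≅ I[1,1], I[2,2]^2, I[2,3], I[2,6], I[4,4]^3, I[6,6]. HN layers by μ_θ (6 steps, strictly decreasing):
  μ^(1)=5; μ^(2)=2; μ^(3)=4/5; μ^(4)=-1; μ^(5)=-3; μ^(6)=-5

((0, 0, 1, 0, 0, 0); (0, 3, 0, 0, 0, 0); (0, 1, 1, 1, 1, 1); (1, 0, 0, 0, 0, 0); (0, 0, 0, 3, 0, 0); (0, 0, 0, 0, 0, 1))


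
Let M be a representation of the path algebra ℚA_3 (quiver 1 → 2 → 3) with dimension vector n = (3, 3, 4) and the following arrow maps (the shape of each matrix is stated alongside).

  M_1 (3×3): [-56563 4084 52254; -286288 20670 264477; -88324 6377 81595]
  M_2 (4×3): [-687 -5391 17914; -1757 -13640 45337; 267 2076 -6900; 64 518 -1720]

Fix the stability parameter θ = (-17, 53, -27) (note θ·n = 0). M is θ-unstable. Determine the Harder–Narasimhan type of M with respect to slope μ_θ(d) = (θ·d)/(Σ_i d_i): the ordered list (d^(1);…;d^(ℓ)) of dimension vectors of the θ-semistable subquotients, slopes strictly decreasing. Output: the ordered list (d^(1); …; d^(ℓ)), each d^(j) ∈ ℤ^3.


Barcode: M ≅ I[1,3]^3, I[3,3]. HN layers by μ_θ (3 steps, strictly decreasing):
  μ^(1)=13; μ^(2)=-17; μ^(3)=-27

((0, 3, 3); (3, 0, 0); (0, 0, 1))


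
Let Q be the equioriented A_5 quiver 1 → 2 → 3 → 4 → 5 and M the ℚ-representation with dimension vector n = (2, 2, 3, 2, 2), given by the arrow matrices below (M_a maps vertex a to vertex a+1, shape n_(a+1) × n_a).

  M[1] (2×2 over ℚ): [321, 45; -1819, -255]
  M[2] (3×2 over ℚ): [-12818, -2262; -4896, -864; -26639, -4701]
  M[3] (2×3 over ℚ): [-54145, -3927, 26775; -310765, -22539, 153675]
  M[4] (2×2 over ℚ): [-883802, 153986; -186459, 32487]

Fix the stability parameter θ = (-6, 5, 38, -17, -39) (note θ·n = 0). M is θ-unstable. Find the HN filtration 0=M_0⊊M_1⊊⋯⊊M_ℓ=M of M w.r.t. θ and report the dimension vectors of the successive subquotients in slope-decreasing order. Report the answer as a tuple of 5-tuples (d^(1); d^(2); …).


Via rank(M_{q-1}∘⋯∘M_p): M ≅ I[1,1], I[1,2], I[2,4], I[3,3]^2, I[4,5], I[5,5].
μ_θ-semistable layers: μ^(1)=38; μ^(2)=21/2; μ^(3)=5; μ^(4)=-6; μ^(5)=-28; μ^(6)=-39

((0, 0, 2, 0, 0); (0, 0, 1, 1, 0); (0, 2, 0, 0, 0); (2, 0, 0, 0, 0); (0, 0, 0, 1, 1); (0, 0, 0, 0, 1))


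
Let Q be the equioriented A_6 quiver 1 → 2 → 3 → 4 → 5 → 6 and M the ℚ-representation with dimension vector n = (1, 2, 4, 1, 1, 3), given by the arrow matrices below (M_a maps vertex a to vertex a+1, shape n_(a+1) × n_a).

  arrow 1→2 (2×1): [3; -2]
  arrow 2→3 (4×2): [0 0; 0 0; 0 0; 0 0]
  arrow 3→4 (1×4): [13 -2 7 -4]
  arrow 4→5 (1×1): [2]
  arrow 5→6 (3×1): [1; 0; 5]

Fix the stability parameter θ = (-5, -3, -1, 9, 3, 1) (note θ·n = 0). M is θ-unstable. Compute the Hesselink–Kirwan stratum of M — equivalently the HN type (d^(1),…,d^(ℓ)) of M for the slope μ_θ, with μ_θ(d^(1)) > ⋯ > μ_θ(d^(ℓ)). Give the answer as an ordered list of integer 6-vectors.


Barcode: M ≅ I[1,2], I[2,2], I[3,3]^3, I[3,6], I[6,6]^2. HN layers by μ_θ (5 steps, strictly decreasing):
  μ^(1)=13/3; μ^(2)=1; μ^(3)=-1; μ^(4)=-3; μ^(5)=-5

((0, 0, 0, 1, 1, 1); (0, 0, 0, 0, 0, 2); (0, 0, 4, 0, 0, 0); (0, 2, 0, 0, 0, 0); (1, 0, 0, 0, 0, 0))


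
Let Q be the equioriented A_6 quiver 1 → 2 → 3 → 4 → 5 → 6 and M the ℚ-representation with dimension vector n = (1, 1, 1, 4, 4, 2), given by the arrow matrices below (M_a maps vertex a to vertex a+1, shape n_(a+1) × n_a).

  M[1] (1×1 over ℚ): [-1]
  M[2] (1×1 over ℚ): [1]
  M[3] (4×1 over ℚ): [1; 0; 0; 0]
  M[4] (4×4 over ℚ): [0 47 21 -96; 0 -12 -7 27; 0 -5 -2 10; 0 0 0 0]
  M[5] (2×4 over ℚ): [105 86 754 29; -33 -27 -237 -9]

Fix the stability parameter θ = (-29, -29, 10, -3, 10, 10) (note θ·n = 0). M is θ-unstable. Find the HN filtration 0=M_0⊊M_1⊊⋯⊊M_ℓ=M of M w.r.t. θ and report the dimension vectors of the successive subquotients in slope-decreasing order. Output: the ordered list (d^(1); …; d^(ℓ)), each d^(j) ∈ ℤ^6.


Via rank(M_{q-1}∘⋯∘M_p): M ≅ I[1,4], I[4,5], I[4,6]^2, I[5,5].
μ_θ-semistable layers: μ^(1)=10; μ^(2)=7/2; μ^(3)=-3; μ^(4)=-29

((0, 0, 0, 0, 4, 2); (0, 0, 1, 1, 0, 0); (0, 0, 0, 3, 0, 0); (1, 1, 0, 0, 0, 0))
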